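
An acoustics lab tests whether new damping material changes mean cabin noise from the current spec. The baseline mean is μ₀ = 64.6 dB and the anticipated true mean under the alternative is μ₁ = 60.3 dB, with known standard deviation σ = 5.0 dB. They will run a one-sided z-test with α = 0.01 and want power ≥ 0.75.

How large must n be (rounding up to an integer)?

n = 13

Standardized effect: d = |μ₁ − μ₀| / σ = |60.3 − 64.6| / 5.0 = 0.8600
For power 0.75 need Φ(δ − z_{0.01}) = 0.75, so δ = z_{0.01} + z_{0.25} = 2.326 + 0.674 = 3.001.
δ = d·√n ⇒ n = (δ/d)² = (3.001 / 0.8600)² = 12.18.
Round up to the next whole unit.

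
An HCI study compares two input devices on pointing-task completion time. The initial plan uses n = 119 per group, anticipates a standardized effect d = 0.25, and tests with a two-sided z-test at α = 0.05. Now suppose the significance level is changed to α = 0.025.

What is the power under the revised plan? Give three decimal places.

δ = d·√(n/2) = 0.25 × √(119/2) = 1.9284 (unchanged). New critical value: z_{0.0125} = 2.241.
Revised power = Φ(δ − 2.241) + Φ(−δ − 2.241) = Φ(-0.313) + Φ(-4.170) = 0.3771 + 0.0000 = 0.3772.

Power ≈ 0.377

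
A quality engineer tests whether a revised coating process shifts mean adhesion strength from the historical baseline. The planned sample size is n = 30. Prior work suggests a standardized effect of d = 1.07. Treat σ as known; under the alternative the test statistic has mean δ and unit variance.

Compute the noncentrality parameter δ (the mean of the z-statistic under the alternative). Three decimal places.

δ = d·√n = 1.07 × √30 = 5.8606

δ ≈ 5.861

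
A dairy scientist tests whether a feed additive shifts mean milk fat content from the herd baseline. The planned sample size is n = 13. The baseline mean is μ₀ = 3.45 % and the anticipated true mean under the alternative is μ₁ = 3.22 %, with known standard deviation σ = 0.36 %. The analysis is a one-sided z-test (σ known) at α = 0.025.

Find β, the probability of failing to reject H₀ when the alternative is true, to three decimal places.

β ≈ 0.366

Standardized effect: d = |μ₁ − μ₀| / σ = |3.22 − 3.45| / 0.36 = 0.6389
Noncentrality parameter: δ = d·√n = 0.6389 × √13 = 2.3035
One-sided α = 0.025 → critical value z_{0.025} = 1.960.
Power = Φ(δ − 1.960) = Φ(0.344) = 0.6344.
Type II error: β = 1 − power = 1 − 0.6344 = 0.3656.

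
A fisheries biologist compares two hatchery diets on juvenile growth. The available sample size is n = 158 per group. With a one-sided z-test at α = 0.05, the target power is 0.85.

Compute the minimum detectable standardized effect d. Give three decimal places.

Required noncentrality: δ = z_{0.05} + z_{0.15} = 1.645 + 1.036 = 2.681.
δ = d·√(n/2) ⇒ d = δ/√(n/2) = 2.681/√(158/2) = 0.3017.

d ≈ 0.302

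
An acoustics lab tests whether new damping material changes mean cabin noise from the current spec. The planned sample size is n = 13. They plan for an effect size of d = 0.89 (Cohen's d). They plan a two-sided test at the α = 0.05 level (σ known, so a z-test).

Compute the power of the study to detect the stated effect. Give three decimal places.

Power ≈ 0.894

Noncentrality parameter: δ = d·√n = 0.89 × √13 = 3.2089
Critical value for a two-sided test at α = 0.05: z_{α/2} = 1.960.
Power = Φ(δ − 1.960) + Φ(−δ − 1.960) = Φ(1.249) + Φ(-5.169) = 0.8942 + 0.0000 = 0.8942.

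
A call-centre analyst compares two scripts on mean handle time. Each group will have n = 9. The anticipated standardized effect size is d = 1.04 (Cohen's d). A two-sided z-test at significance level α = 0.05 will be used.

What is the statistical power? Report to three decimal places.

Power ≈ 0.597

Noncentrality parameter: δ = d·√(n/2) = 1.04 × √(9/2) = 2.2062
Critical value for a two-sided test at α = 0.05: z_{α/2} = 1.960.
Power = Φ(δ − 1.960) + Φ(−δ − 1.960) = Φ(0.246) + Φ(-4.166) = 0.5972 + 0.0000 = 0.5973.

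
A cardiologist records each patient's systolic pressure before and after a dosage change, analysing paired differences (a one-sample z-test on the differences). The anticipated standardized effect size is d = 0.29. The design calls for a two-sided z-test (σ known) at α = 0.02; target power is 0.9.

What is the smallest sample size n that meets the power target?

For power 0.9 need Φ(δ − z_{0.01}) = 0.9, so δ = z_{0.01} + z_{0.10} = 2.326 + 1.282 = 3.608.
(For δ > 0 the lower-tail rejection region contributes negligibly to power, so the one-term inversion is standard.)
δ = d·√n ⇒ n = (δ/d)² = (3.608 / 0.29)² = 154.78.
Round up to the next whole unit.

n = 155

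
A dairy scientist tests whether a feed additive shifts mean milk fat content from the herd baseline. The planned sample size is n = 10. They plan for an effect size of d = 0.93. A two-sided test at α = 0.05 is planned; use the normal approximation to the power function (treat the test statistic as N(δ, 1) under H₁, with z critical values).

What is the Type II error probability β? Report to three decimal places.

β ≈ 0.163

Noncentrality parameter: δ = d·√n = 0.93 × √10 = 2.9409
Two-sided α = 0.05 → critical value z_{0.025} = 1.960.
Power = Φ(δ − 1.960) + Φ(−δ − 1.960) = Φ(0.981) + Φ(-4.901) = 0.8367 + 0.0000 = 0.8367.
Type II error: β = 1 − power = 1 − 0.8367 = 0.1633.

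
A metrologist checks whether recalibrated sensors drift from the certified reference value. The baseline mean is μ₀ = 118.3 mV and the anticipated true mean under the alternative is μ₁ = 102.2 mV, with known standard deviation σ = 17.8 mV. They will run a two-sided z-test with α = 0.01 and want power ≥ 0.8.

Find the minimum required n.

n = 15

Standardized effect: d = |μ₁ − μ₀| / σ = |102.2 − 118.3| / 17.8 = 0.9045
For power 0.8 need Φ(δ − z_{0.005}) = 0.8, so δ = z_{0.005} + z_{0.20} = 2.576 + 0.842 = 3.417.
(Ignoring the negligible lower-tail rejection probability gives the usual closed-form inversion.)
δ = d·√n ⇒ n = (δ/d)² = (3.417 / 0.9045)² = 14.28.
Rounding up, n = 15.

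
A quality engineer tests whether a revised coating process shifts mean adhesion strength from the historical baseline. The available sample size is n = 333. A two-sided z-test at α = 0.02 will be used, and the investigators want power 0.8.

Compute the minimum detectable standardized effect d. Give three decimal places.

d ≈ 0.174

Required noncentrality: δ = z_{0.01} + z_{0.20} = 2.326 + 0.842 = 3.168.
(Lower-tail contribution to power is negligible for δ > 0.)
δ = d·√n ⇒ d = δ/√n = 3.168/√333 = 0.1736.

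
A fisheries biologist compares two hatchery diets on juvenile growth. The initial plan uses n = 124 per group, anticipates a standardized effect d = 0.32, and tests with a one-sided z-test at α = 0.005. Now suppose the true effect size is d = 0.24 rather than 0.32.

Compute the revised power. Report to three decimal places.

With d = 0.24: δ = d·√(n/2) = 0.24 × √(124/2) = 1.8898. Critical value z_{0.005} = 2.576.
Revised power = P(Z > 2.576 − δ) = Φ(-0.686) = 0.2463.

Power ≈ 0.246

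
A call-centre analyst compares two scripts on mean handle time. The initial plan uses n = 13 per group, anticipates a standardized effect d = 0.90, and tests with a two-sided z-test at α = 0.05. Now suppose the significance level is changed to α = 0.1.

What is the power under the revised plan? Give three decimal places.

Power ≈ 0.742

δ = d·√(n/2) = 0.90 × √(13/2) = 2.2946 (unchanged). New critical value: z_{0.05} = 1.645.
Revised power = Φ(δ − 1.645) + Φ(−δ − 1.645) = Φ(0.650) + Φ(-3.939) = 0.7421 + 0.0000 = 0.7421.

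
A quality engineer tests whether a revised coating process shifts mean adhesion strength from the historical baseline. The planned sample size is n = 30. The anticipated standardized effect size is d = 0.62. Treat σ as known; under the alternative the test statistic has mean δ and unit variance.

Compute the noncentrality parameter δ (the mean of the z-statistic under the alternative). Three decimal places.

δ ≈ 3.396

δ = d·√n = 0.62 × √30 = 3.3959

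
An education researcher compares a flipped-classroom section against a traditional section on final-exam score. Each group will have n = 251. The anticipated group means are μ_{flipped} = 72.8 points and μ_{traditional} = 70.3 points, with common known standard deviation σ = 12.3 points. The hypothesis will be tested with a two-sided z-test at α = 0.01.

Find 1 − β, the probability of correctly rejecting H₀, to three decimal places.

Power ≈ 0.383

Standardized effect: d = |μ_{flipped} − μ_{traditional}| / σ = |72.8 − 70.3| / 12.3 = 0.2033
Noncentrality parameter: δ = d·√(n/2) = 0.2033 × √(251/2) = 2.2770
Two-sided α = 0.01 → critical value z_{0.005} = 2.576.
Power = Φ(δ − 2.576) + Φ(−δ − 2.576) = Φ(-0.299) + Φ(-4.853) = 0.3825 + 0.0000 = 0.3825.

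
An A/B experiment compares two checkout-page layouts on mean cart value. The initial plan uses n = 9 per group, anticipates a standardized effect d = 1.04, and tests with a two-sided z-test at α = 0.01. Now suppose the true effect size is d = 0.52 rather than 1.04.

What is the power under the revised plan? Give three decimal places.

Power ≈ 0.071

With d = 0.52: δ = d·√(n/2) = 0.52 × √(9/2) = 1.1031. Critical value z_{0.005} = 2.576.
Revised power = Φ(δ − 2.576) + Φ(−δ − 2.576) = Φ(-1.473) + Φ(-3.679) = 0.0704 + 0.0001 = 0.0705.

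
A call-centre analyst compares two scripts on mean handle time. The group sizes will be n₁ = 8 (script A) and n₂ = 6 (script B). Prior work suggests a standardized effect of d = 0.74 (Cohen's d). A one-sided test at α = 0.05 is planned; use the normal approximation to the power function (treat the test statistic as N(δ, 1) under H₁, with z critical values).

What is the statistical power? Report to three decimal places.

Power ≈ 0.392

Noncentrality parameter: δ = d / √(1/n₁ + 1/n₂) = 0.74 / √(1/8 + 1/6) = 1.3702
One-sided α = 0.05 → critical value z_{0.05} = 1.645.
Power = Φ(δ − 1.645) = Φ(-0.275) = 0.3918.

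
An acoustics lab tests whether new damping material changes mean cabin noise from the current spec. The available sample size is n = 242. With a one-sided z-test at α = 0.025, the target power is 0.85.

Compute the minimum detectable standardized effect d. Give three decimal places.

Required noncentrality: δ = z_{0.025} + z_{0.15} = 1.960 + 1.036 = 2.996.
δ = d·√n ⇒ d = δ/√n = 2.996/√242 = 0.1926.

d ≈ 0.193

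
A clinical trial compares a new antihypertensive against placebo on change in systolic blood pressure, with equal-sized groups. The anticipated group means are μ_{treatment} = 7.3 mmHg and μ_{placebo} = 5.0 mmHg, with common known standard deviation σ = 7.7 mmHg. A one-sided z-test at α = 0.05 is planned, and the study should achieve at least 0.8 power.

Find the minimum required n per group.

Standardized effect: d = |μ_{treatment} − μ_{placebo}| / σ = |7.3 − 5.0| / 7.7 = 0.2987
For power 0.8 need Φ(δ − z_{0.05}) = 0.8, so δ = z_{0.05} + z_{0.20} = 1.645 + 0.842 = 2.486.
δ = d·√(n/2) ⇒ n = 2(δ/d)² = 2 × (2.486 / 0.2987)² = 138.59.
Rounding up, n = 139 per group.

n = 139 per group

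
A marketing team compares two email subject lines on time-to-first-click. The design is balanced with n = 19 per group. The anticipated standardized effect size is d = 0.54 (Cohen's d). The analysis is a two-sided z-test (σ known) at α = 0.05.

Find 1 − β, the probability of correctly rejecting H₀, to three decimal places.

Noncentrality parameter: δ = d·√(n/2) = 0.54 × √(19/2) = 1.6644
Two-sided α = 0.05 → critical value z_{0.025} = 1.960.
Power = Φ(δ − 1.960) + Φ(−δ − 1.960) = Φ(-0.296) + Φ(-3.624) = 0.3838 + 0.0001 = 0.3839.

Power ≈ 0.384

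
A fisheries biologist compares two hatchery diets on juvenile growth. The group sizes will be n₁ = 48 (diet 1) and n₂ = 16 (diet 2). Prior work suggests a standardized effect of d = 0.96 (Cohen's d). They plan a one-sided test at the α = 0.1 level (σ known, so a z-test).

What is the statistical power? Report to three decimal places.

Power ≈ 0.980

Noncentrality parameter: δ = d / √(1/n₁ + 1/n₂) = 0.96 / √(1/48 + 1/16) = 3.3255
Critical value for a one-sided test at α = 0.1: z_α = 1.282.
Power = P(Z > 1.282 − δ) = Φ(2.044) = 0.9795.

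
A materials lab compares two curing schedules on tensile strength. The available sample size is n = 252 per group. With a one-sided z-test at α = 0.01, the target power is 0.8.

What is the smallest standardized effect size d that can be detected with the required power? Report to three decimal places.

Required noncentrality: δ = z_{0.01} + z_{0.20} = 2.326 + 0.842 = 3.168.
δ = d·√(n/2) ⇒ d = δ/√(n/2) = 3.168/√(252/2) = 0.2822.

d ≈ 0.282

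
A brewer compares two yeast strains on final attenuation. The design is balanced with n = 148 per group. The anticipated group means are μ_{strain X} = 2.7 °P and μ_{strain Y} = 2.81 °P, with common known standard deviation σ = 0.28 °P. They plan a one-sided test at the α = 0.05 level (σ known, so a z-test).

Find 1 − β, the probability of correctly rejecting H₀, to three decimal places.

Power ≈ 0.959

Standardized effect: d = |μ_{strain X} − μ_{strain Y}| / σ = |2.7 − 2.81| / 0.28 = 0.3929
Noncentrality parameter: δ = d·√(n/2) = 0.3929 × √(148/2) = 3.3795
One-sided α = 0.05 → critical value z_{0.05} = 1.645.
Power = Φ(δ − 1.645) = Φ(1.735) = 0.9586.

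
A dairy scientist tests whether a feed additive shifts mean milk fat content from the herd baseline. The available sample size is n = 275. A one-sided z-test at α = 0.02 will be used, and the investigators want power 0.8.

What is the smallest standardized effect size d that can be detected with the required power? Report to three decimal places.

d ≈ 0.175

Required noncentrality: δ = z_{0.02} + z_{0.20} = 2.054 + 0.842 = 2.895.
δ = d·√n ⇒ d = δ/√n = 2.895/√275 = 0.1746.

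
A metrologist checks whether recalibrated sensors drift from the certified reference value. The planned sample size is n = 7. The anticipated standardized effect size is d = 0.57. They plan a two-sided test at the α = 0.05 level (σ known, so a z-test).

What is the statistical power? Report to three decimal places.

Power ≈ 0.326

Noncentrality parameter: δ = d·√n = 0.57 × √7 = 1.5081
Two-sided α = 0.05 → critical value z_{0.025} = 1.960.
Power = Φ(δ − 1.960) + Φ(−δ − 1.960) = Φ(-0.452) + Φ(-3.468) = 0.3257 + 0.0003 = 0.3259.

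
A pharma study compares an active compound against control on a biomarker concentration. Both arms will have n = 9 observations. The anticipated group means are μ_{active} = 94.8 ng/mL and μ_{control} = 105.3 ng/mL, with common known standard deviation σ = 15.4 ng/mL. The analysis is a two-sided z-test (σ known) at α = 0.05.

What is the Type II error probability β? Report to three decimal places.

β ≈ 0.696

Standardized effect: d = |μ_{active} − μ_{control}| / σ = |94.8 − 105.3| / 15.4 = 0.6818
Noncentrality parameter: δ = d·√(n/2) = 0.6818 × √(9/2) = 1.4464
Critical value for a two-sided test at α = 0.05: z_{α/2} = 1.960.
Power = Φ(δ − 1.960) + Φ(−δ − 1.960) = Φ(-0.514) + Φ(-3.406) = 0.3038 + 0.0003 = 0.3041.
Type II error: β = 1 − power = 1 − 0.3041 = 0.6959.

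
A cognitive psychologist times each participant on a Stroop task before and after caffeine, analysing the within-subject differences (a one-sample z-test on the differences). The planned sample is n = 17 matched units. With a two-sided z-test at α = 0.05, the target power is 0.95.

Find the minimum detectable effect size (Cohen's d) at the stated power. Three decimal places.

d ≈ 0.874

Need Φ(δ − 1.960) = 0.95, so δ = 1.960 + 1.645 = 3.605.
(The second rejection-region term Φ(−δ − z_{α/2}) is negligible and dropped.)
δ = d·√n ⇒ d = δ/√n = 3.605/√17 = 0.8743.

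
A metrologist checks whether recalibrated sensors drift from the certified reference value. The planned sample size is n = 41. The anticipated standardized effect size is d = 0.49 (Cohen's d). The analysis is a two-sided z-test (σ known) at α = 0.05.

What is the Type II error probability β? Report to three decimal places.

Noncentrality parameter: λ = d·√n = 0.49 × √41 = 3.1375
Two-sided α = 0.05 → critical value z_{0.025} = 1.960.
Power = Φ(λ − 1.960) + Φ(−λ − 1.960) = Φ(1.178) + Φ(-5.097) = 0.8805 + 0.0000 = 0.8805.
Type II error: β = 1 − power = 1 − 0.8805 = 0.1195.

β ≈ 0.119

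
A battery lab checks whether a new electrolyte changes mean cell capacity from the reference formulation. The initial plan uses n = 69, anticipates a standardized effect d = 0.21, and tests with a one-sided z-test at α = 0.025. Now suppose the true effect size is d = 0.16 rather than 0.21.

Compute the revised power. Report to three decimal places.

With d = 0.16: δ = d·√n = 0.16 × √69 = 1.3291. Critical value z_{0.025} = 1.960.
Revised power = Φ(δ − 1.960) = Φ(-0.631) = 0.2641.

Power ≈ 0.264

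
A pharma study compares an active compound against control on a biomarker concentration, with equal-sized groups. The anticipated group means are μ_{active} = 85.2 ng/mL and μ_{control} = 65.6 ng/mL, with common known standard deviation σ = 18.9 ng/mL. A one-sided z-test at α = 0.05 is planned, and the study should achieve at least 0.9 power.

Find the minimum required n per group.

n = 16 per group

Standardized effect: d = |μ_{active} − μ_{control}| / σ = |85.2 − 65.6| / 18.9 = 1.0370
Set Φ(δ − 1.645) = 0.9; then δ − 1.645 = Φ⁻¹(0.9) = 1.282, giving δ = 2.926.
δ = d·√(n/2) ⇒ n = 2(δ/d)² = 2 × (2.926 / 1.0370)² = 15.93.
Round up to the next whole unit.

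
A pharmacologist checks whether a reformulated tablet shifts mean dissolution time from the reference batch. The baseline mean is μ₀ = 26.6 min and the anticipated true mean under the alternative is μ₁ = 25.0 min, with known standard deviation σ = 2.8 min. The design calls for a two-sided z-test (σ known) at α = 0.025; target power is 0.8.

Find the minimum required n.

Standardized effect: d = |μ₁ − μ₀| / σ = |25.0 − 26.6| / 2.8 = 0.5714
Set Φ(δ − 2.241) = 0.8; then δ − 2.241 = Φ⁻¹(0.8) = 0.842, giving δ = 3.083.
(Ignoring the negligible lower-tail rejection probability gives the usual closed-form inversion.)
δ = d·√n ⇒ n = (δ/d)² = (3.083 / 0.5714)² = 29.11.
Rounding up, n = 30.

n = 30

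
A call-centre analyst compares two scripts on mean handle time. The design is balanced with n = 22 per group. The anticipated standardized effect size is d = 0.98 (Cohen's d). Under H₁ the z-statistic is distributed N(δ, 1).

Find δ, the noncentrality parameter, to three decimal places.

The noncentrality parameter scales effect size by the design's sample-size factor: δ = d·√(n/2) = 0.98 × √(22/2) = 3.2503

δ ≈ 3.250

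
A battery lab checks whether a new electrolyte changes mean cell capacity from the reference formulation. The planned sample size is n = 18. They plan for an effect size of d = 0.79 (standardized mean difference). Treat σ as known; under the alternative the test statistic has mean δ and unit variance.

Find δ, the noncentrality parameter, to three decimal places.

The noncentrality parameter scales effect size by the design's sample-size factor: δ = d·√n = 0.79 × √18 = 3.3517

δ ≈ 3.352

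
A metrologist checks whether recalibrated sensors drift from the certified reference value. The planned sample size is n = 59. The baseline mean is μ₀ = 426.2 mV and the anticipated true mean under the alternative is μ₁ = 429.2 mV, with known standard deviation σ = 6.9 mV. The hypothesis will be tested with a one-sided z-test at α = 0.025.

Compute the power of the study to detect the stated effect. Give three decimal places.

Standardized effect: d = |μ₁ − μ₀| / σ = |429.2 − 426.2| / 6.9 = 0.4348
Noncentrality parameter: δ = d·√n = 0.4348 × √59 = 3.3396
One-sided α = 0.025 → critical value z_{0.025} = 1.960.
Power = P(Z > 1.960 − δ) = Φ(1.380) = 0.9162.

Power ≈ 0.916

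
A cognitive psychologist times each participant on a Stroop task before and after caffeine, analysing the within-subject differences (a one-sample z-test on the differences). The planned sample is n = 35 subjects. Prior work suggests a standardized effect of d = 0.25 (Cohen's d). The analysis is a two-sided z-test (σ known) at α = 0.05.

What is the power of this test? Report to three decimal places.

Noncentrality parameter: δ = d·√n = 0.25 × √35 = 1.4790
Two-sided α = 0.05 → critical value z_{0.025} = 1.960.
Power = Φ(δ − 1.960) + Φ(−δ − 1.960) = Φ(-0.481) + Φ(-3.439) = 0.3153 + 0.0003 = 0.3156.

Power ≈ 0.316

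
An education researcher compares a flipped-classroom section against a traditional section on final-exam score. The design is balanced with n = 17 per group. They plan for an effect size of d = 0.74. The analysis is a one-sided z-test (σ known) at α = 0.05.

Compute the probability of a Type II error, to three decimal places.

Noncentrality parameter: δ = d·√(n/2) = 0.74 × √(17/2) = 2.1575
Critical value for a one-sided test at α = 0.05: z_α = 1.645.
Power = Φ(δ − 1.645) = Φ(0.513) = 0.6959.
Type II error: β = 1 − power = 1 − 0.6959 = 0.3041.

β ≈ 0.304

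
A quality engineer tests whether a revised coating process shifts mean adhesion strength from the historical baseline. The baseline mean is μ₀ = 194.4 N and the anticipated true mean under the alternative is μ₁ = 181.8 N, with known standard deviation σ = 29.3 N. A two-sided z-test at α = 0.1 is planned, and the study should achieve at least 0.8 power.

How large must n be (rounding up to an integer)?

Standardized effect: d = |μ₁ − μ₀| / σ = |181.8 − 194.4| / 29.3 = 0.4300
Set Φ(δ − 1.645) = 0.8; then δ − 1.645 = Φ⁻¹(0.8) = 0.842, giving δ = 2.486.
(Ignoring the negligible lower-tail rejection probability gives the usual closed-form inversion.)
δ = d·√n ⇒ n = (δ/d)² = (2.486 / 0.4300)² = 33.43.
Round up to the next whole unit.

n = 34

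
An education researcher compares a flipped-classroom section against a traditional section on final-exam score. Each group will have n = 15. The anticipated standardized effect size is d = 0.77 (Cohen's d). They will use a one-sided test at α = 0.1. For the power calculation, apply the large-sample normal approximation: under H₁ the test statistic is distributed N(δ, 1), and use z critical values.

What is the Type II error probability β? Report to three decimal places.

β ≈ 0.204

Noncentrality parameter: δ = d·√(n/2) = 0.77 × √(15/2) = 2.1087
Critical value for a one-sided test at α = 0.1: z_α = 1.282.
Power = Φ(δ − 1.282) = Φ(0.827) = 0.7959.
Type II error: β = 1 − power = 1 − 0.7959 = 0.2041.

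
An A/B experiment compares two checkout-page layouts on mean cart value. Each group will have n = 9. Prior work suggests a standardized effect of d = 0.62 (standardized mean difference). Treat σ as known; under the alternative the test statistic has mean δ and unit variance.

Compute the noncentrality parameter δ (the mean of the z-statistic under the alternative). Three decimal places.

δ = d·√(n/2) = 0.62 × √(9/2) = 1.3152

δ ≈ 1.315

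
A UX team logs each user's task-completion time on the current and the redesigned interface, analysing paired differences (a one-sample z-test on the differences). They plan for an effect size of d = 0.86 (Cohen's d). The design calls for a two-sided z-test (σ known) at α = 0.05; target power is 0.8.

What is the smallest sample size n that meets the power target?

Set Φ(δ − 1.960) = 0.8; then δ − 1.960 = Φ⁻¹(0.8) = 0.842, giving δ = 2.802.
(For δ > 0 the lower-tail rejection region contributes negligibly to power, so the one-term inversion is standard.)
δ = d·√n ⇒ n = (δ/d)² = (2.802 / 0.86)² = 10.61.
Round up to the next whole unit.

n = 11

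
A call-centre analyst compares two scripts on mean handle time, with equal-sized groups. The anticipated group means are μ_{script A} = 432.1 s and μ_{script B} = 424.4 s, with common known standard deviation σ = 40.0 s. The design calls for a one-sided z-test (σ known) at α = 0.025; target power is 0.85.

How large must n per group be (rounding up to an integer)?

n = 485 per group

Standardized effect: d = |μ_{script A} − μ_{script B}| / σ = |432.1 − 424.4| / 40.0 = 0.1925
Set Φ(δ − 1.960) = 0.85; then δ − 1.960 = Φ⁻¹(0.85) = 1.036, giving δ = 2.996.
δ = d·√(n/2) ⇒ n = 2(δ/d)² = 2 × (2.996 / 0.1925)² = 484.58.
Rounding up, n = 485 per group.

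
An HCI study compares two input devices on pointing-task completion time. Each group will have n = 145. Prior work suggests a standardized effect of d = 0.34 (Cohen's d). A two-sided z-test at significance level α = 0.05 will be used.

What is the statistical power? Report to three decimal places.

Power ≈ 0.825

Noncentrality parameter: δ = d·√(n/2) = 0.34 × √(145/2) = 2.8950
Critical value for a two-sided test at α = 0.05: z_{α/2} = 1.960.
Power = Φ(δ − 1.960) + Φ(−δ − 1.960) = Φ(0.935) + Φ(-4.855) = 0.8251 + 0.0000 = 0.8251.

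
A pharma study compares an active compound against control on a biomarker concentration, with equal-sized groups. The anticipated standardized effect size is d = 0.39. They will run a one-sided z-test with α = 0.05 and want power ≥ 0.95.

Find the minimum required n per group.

Set Φ(δ − 1.645) = 0.95; then δ − 1.645 = Φ⁻¹(0.95) = 1.645, giving δ = 3.290.
δ = d·√(n/2) ⇒ n = 2(δ/d)² = 2 × (3.290 / 0.39)² = 142.30.
Round up to the next whole unit.

n = 143 per group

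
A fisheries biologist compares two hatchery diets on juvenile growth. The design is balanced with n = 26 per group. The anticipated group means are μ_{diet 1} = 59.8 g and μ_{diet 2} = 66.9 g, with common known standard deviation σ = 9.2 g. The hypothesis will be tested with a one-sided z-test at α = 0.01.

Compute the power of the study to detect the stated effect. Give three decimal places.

Power ≈ 0.676

Standardized effect: d = |μ_{diet 1} − μ_{diet 2}| / σ = |59.8 − 66.9| / 9.2 = 0.7717
Noncentrality parameter: δ = d·√(n/2) = 0.7717 × √(26/2) = 2.7825
Critical value for a one-sided test at α = 0.01: z_α = 2.326.
Power = Φ(δ − 2.326) = Φ(0.456) = 0.6759.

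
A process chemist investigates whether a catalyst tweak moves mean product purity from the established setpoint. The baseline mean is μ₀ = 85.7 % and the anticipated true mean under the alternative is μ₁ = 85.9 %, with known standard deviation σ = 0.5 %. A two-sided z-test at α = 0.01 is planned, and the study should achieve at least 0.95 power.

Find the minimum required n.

n = 112

Standardized effect: d = |μ₁ − μ₀| / σ = |85.9 − 85.7| / 0.5 = 0.4000
For power 0.95 need Φ(δ − z_{0.005}) = 0.95, so δ = z_{0.005} + z_{0.05} = 2.576 + 1.645 = 4.221.
(The Φ(−δ − z_{α/2}) term is vanishingly small for δ > 0 and is dropped in the standard sample-size formula.)
δ = d·√n ⇒ n = (δ/d)² = (4.221 / 0.4000)² = 111.34.
Rounding up, n = 112.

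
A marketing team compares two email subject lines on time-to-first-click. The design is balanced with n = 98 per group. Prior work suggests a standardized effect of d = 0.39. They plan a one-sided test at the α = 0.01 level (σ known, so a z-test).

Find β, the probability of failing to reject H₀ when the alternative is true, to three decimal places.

Noncentrality parameter: δ = d·√(n/2) = 0.39 × √(98/2) = 2.7300
One-sided α = 0.01 → critical value z_{0.01} = 2.326.
Power = Φ(δ − 2.326) = Φ(0.404) = 0.6568.
Type II error: β = 1 − power = 1 − 0.6568 = 0.3432.

β ≈ 0.343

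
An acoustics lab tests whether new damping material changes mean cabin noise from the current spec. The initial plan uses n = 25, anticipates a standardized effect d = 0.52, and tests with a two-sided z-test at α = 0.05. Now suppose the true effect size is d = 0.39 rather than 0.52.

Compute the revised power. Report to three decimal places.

With d = 0.39: δ = d·√n = 0.39 × √25 = 1.9500. Critical value z_{0.025} = 1.960.
Revised power = Φ(δ − 1.960) + Φ(−δ − 1.960) = Φ(-0.010) + Φ(-3.910) = 0.4960 + 0.0000 = 0.4961.

Power ≈ 0.496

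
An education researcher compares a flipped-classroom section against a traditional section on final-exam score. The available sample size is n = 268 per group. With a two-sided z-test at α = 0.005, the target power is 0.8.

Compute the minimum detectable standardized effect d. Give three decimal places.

Required noncentrality: δ = z_{0.0025} + z_{0.20} = 2.807 + 0.842 = 3.649.
(The second rejection-region term Φ(−δ − z_{α/2}) is negligible and dropped.)
δ = d·√(n/2) ⇒ d = δ/√(n/2) = 3.649/√(268/2) = 0.3152.

d ≈ 0.315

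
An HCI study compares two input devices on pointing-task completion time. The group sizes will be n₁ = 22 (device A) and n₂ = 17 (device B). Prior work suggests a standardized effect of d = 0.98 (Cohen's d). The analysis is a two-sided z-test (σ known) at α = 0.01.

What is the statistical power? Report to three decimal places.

Power ≈ 0.677

Noncentrality parameter: δ = d / √(1/n₁ + 1/n₂) = 0.98 / √(1/22 + 1/17) = 3.0348
Critical value for a two-sided test at α = 0.01: z_{α/2} = 2.576.
Power = Φ(δ − 2.576) + Φ(−δ − 2.576) = Φ(0.459) + Φ(-5.611) = 0.6769 + 0.0000 = 0.6769.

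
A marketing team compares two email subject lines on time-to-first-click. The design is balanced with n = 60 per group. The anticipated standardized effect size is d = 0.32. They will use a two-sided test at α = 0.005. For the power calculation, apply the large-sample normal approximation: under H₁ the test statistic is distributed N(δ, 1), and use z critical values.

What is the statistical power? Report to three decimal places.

Power ≈ 0.146

Noncentrality parameter: δ = d·√(n/2) = 0.32 × √(60/2) = 1.7527
Two-sided α = 0.005 → critical value z_{0.0025} = 2.807.
Power = Φ(δ − 2.807) + Φ(−δ − 2.807) = Φ(-1.054) + Φ(-4.560) = 0.1459 + 0.0000 = 0.1459.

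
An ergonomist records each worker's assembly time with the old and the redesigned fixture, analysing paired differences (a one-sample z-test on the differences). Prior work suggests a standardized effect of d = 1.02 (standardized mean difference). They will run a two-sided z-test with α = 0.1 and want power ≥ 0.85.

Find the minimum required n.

n = 7

Set Φ(δ − 1.645) = 0.85; then δ − 1.645 = Φ⁻¹(0.85) = 1.036, giving δ = 2.681.
(Ignoring the negligible lower-tail rejection probability gives the usual closed-form inversion.)
δ = d·√n ⇒ n = (δ/d)² = (2.681 / 1.02)² = 6.91.
Rounding up, n = 7.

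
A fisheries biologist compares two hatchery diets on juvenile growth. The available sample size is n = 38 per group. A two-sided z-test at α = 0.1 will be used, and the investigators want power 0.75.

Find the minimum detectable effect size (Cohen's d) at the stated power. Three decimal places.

d ≈ 0.532

Need Φ(δ − 1.645) = 0.75, so δ = 1.645 + 0.674 = 2.319.
(The second rejection-region term Φ(−δ − z_{α/2}) is negligible and dropped.)
δ = d·√(n/2) ⇒ d = δ/√(n/2) = 2.319/√(38/2) = 0.5321.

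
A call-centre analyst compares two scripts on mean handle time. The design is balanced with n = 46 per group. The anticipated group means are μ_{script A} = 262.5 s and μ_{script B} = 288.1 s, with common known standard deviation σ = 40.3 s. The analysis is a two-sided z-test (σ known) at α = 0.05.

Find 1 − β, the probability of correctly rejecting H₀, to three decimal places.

Power ≈ 0.861

Standardized effect: d = |μ_{script A} − μ_{script B}| / σ = |262.5 − 288.1| / 40.3 = 0.6352
Noncentrality parameter: δ = d·√(n/2) = 0.6352 × √(46/2) = 3.0465
Critical value for a two-sided test at α = 0.05: z_{α/2} = 1.960.
Power = Φ(δ − 1.960) + Φ(−δ − 1.960) = Φ(1.087) + Φ(-5.006) = 0.8614 + 0.0000 = 0.8614.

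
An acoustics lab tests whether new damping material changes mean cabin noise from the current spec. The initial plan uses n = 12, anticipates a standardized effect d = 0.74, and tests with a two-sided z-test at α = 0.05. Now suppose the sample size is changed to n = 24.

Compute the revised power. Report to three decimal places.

Power ≈ 0.952

With n = 24: δ = d·√n = 0.74 × √24 = 3.6252. Critical value z_{0.025} = 1.960.
Revised power = Φ(δ − 1.960) + Φ(−δ − 1.960) = Φ(1.665) + Φ(-5.585) = 0.9521 + 0.0000 = 0.9521.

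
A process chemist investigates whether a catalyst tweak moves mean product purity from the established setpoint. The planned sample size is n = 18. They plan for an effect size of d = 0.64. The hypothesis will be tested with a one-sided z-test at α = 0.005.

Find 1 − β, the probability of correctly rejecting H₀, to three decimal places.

Power ≈ 0.555

Noncentrality parameter: δ = d·√n = 0.64 × √18 = 2.7153
Critical value for a one-sided test at α = 0.005: z_α = 2.576.
Power = P(Z > 2.576 − δ) = Φ(0.139) = 0.5555.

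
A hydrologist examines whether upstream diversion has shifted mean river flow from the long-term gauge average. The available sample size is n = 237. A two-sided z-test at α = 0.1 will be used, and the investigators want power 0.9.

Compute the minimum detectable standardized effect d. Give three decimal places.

Required noncentrality: δ = z_{0.05} + z_{0.10} = 1.645 + 1.282 = 2.926.
(The second rejection-region term Φ(−δ − z_{α/2}) is negligible and dropped.)
δ = d·√n ⇒ d = δ/√n = 2.926/√237 = 0.1901.

d ≈ 0.190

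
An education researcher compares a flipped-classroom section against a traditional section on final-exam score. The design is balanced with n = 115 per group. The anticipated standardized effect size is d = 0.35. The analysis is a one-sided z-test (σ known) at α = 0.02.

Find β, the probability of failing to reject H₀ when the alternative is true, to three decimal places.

β ≈ 0.274

Noncentrality parameter: δ = d·√(n/2) = 0.35 × √(115/2) = 2.6540
One-sided α = 0.02 → critical value z_{0.02} = 2.054.
Power = P(Z > 2.054 − δ) = Φ(0.600) = 0.7258.
Type II error: β = 1 − power = 1 − 0.7258 = 0.2742.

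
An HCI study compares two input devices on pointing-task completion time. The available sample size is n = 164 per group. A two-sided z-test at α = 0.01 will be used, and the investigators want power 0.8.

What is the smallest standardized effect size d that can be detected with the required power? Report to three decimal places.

d ≈ 0.377

Need Φ(δ − 2.576) = 0.8, so δ = 2.576 + 0.842 = 3.417.
(The second rejection-region term Φ(−δ − z_{α/2}) is negligible and dropped.)
δ = d·√(n/2) ⇒ d = δ/√(n/2) = 3.417/√(164/2) = 0.3774.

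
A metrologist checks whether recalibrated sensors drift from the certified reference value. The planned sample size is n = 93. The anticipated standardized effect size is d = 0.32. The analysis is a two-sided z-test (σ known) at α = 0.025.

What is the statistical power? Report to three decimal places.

Noncentrality parameter: λ = d·√n = 0.32 × √93 = 3.0860
Critical value for a two-sided test at α = 0.025: z_{α/2} = 2.241.
Power = Φ(λ − 2.241) + Φ(−λ − 2.241) = Φ(0.845) + Φ(-5.327) = 0.8008 + 0.0000 = 0.8008.

Power ≈ 0.801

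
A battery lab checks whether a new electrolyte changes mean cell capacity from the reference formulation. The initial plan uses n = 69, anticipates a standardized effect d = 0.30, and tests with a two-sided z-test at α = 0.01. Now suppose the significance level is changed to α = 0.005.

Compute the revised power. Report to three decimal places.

δ = d·√n = 0.30 × √69 = 2.4920 (unchanged). New critical value: z_{0.0025} = 2.807.
Revised power = Φ(δ − 2.807) + Φ(−δ − 2.807) = Φ(-0.315) + Φ(-5.299) = 0.3764 + 0.0000 = 0.3764.

Power ≈ 0.376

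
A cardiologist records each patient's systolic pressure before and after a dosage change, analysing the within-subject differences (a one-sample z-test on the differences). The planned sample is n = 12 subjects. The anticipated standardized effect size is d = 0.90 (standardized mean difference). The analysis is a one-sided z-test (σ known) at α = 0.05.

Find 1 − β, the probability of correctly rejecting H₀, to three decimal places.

Power ≈ 0.930

Noncentrality parameter: δ = d·√n = 0.90 × √12 = 3.1177
Critical value for a one-sided test at α = 0.05: z_α = 1.645.
Power = Φ(δ − 1.645) = Φ(1.473) = 0.9296.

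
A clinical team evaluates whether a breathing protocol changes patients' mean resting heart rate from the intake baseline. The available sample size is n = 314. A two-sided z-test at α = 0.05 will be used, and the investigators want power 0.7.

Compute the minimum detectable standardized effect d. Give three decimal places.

d ≈ 0.140

Need Φ(δ − 1.960) = 0.7, so δ = 1.960 + 0.524 = 2.484.
(The second rejection-region term Φ(−δ − z_{α/2}) is negligible and dropped.)
δ = d·√n ⇒ d = δ/√n = 2.484/√314 = 0.1402.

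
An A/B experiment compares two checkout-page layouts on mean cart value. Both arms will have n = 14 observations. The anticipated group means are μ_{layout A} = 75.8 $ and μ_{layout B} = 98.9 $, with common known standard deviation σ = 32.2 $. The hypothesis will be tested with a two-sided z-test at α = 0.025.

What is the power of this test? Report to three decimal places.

Power ≈ 0.366

Standardized effect: d = |μ_{layout A} − μ_{layout B}| / σ = |75.8 − 98.9| / 32.2 = 0.7174
Noncentrality parameter: δ = d·√(n/2) = 0.7174 × √(14/2) = 1.8980
Two-sided α = 0.025 → critical value z_{0.0125} = 2.241.
Power = Φ(δ − 2.241) + Φ(−δ − 2.241) = Φ(-0.343) + Φ(-4.139) = 0.3657 + 0.0000 = 0.3657.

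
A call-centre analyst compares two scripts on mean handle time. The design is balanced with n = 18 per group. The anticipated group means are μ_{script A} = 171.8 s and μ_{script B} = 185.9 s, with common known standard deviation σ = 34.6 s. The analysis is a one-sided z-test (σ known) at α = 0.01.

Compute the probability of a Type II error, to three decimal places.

Standardized effect: d = |μ_{script A} − μ_{script B}| / σ = |171.8 − 185.9| / 34.6 = 0.4075
Noncentrality parameter: δ = d·√(n/2) = 0.4075 × √(18/2) = 1.2225
One-sided α = 0.01 → critical value z_{0.01} = 2.326.
Power = P(Z > 2.326 − δ) = Φ(-1.104) = 0.1348.
Type II error: β = 1 − power = 1 − 0.1348 = 0.8652.

β ≈ 0.865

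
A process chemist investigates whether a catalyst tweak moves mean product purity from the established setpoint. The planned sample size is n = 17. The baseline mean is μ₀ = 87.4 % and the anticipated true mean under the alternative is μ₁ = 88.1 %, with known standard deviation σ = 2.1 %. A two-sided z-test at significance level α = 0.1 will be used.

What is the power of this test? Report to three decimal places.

Power ≈ 0.395

Standardized effect: d = |μ₁ − μ₀| / σ = |88.1 − 87.4| / 2.1 = 0.3333
Noncentrality parameter: δ = d·√n = 0.3333 × √17 = 1.3744
Two-sided α = 0.1 → critical value z_{0.05} = 1.645.
Power = Φ(δ − 1.645) + Φ(−δ − 1.645) = Φ(-0.270) + Φ(-3.019) = 0.3934 + 0.0013 = 0.3947.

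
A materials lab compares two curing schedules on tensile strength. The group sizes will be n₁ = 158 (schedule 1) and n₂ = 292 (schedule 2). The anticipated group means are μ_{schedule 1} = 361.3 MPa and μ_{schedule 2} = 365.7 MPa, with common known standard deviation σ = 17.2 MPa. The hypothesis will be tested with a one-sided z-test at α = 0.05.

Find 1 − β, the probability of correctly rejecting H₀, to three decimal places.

Standardized effect: d = |μ_{schedule 1} − μ_{schedule 2}| / σ = |361.3 − 365.7| / 17.2 = 0.2558
Noncentrality parameter: δ = d / √(1/n₁ + 1/n₂) = 0.2558 / √(1/158 + 1/292) = 2.5902
One-sided α = 0.05 → critical value z_{0.05} = 1.645.
Power = P(Z > 1.645 − δ) = Φ(0.945) = 0.8278.

Power ≈ 0.828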